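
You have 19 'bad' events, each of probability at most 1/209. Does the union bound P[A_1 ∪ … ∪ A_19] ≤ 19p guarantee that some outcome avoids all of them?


Union bound: P[∪_{i=1}^{19} A_i] ≤ Σ_i P[A_i] ≤ 19·p = 19·(1/209) = 1/11.
Numerically: 1/11 ≈ 0.09091.
Is 1/11 < 1? YES.
Since P[∪ A_i] ≤ 1/11 < 1, the complement has P[∩ A_i^c] ≥ 1 − 1/11 = 10/11 > 0, so some outcome avoids every A_i.

19·p = 1/11 ≈ 0.09091; existence CERTIFIED by the union bound.


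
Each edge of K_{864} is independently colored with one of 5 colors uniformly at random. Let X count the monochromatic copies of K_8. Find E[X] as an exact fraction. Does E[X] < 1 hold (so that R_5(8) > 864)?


E[X] = C(864, 8) · 5^{1 − 28} = 7455455062926006708 · 5^{−27} = 7455455062926006708/7450580596923828125.
As a reduced fraction: E[X] = 7455455062926006708/7450580596923828125 ≈ 1.0007.
Is E[X] < 1? NO.
Since E[X] ≥ 1, the first-moment bound is inconclusive at n = 864; it does NOT by itself certify R_5(8) > 864.

E[X] = 7455455062926006708/7450580596923828125 ≈ 1.0007; E[X] ≥ 1; first-moment method inconclusive here.


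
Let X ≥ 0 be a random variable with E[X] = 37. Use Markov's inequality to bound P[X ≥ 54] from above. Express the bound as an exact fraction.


μ = E[X] = 37, a = 54.
Markov: P[X ≥ 54] ≤ μ/a = (37)/54 = 37/54.
Numerically: ≈ 0.685.
(Since a = 54 > μ = 37.000, the bound 37/54 is < 1 and informative.)

P[X ≥ 54] ≤ 37/54 ≈ 0.685.


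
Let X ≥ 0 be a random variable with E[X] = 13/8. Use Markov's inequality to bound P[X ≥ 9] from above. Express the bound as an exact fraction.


μ = E[X] = 13/8, a = 9.
Markov: P[X ≥ 9] ≤ μ/a = (13/8)/9 = 13/72.
Numerically: ≈ 0.181.
(Since a = 9 > μ = 1.625, the bound 13/72 is < 1 and informative.)

P[X ≥ 9] ≤ 13/72 ≈ 0.181.


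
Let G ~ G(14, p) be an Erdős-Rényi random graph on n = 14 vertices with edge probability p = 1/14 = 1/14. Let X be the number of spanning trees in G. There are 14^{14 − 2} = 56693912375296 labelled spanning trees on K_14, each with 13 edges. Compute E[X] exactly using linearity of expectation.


K_14 has 14^{14 − 2} = 56693912375296 labelled spanning trees.
For each such spanning tree H, let X_H = 1 if all 13 edges of H are present in G. Then P[X_H = 1] = p^{13} = (1/14)^{13} = 1/793714773254144.
By linearity: E[X] = Σ_H E[X_H] = 56693912375296 · p^{13} = 56693912375296 · 1/793714773254144 = 1/14.
Numerically: E[X] ≈ 0.071429.

E[X] = 56693912375296 · (1/14)^{13} = 1/14 ≈ 0.071429.


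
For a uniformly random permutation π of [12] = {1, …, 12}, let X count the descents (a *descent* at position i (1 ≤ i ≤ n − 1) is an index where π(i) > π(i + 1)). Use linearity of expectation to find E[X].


Write X = Σ X_I over i = 1, …, 11, with X_I the indicator of one descent.
There are 11 indicators.
For each fixed i, the pair (π(i), π(i+1)) is a uniformly random ordered pair of distinct values from {1, …, 12}; by symmetry P[π(i) > π(i+1)] = 1/2.
By linearity: E[X] = 11 · (1/2) = (12 − 1) · (1/2) = 11/2 ≈ 5.50000.

E[X] = 11/2 = 5.50000.


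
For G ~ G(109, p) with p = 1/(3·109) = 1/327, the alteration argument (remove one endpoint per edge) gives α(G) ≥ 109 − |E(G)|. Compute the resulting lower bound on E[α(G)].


E[|E(G)|] = C(109, 2)·p = 5886 · (1/327) = 18.
E[α(G)] ≥ n − E[|E(G)|] = 109 − 18 = 91.
Numerically: ≈ 91.0000.
(This is only a lower bound; the true E[α(G)] may be larger.)

E[α(G)] ≥ 91 ≈ 91.0000.


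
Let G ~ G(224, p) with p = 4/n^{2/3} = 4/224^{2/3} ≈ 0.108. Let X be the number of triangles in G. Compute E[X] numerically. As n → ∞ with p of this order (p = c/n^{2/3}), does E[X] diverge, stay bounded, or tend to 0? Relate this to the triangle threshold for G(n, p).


Number of potential triangles: C(224, 3) = 1848224.
Each occurs with probability p³ ≈ (0.108)³ ≈ 1.27551e-03.
By linearity: E[X] = C(224, 3)·p³ ≈ 1848224 · 1.27551e-03 ≈ 2357.429.
Since α = 2/3 < 1, p = c/n^{2/3} ≫ 1/n is above the triangle threshold p ~ 1/n. Asymptotically E[X] ~ (c³/6)·n^{3(1−α)} = (4³/6)·n^{1} → ∞; triangles are abundant w.h.p.

E[X] ≈ 2357.429; in regime p = Θ(1/n^{2/3}) E[X] diverges (above the triangle threshold p ~ 1/n).


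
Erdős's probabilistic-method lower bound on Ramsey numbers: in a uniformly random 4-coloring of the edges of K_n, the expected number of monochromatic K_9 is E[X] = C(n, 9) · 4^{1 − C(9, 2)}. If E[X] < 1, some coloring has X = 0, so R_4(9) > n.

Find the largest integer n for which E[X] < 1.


We need C(n, 9) · 4^{1 − 36} < 1, i.e. C(n, 9) < 4^{36 − 1} = 1180591620717411303424.
Check values of n near the boundary:
  n = 910: C(910, 9) = 1133378248346922788210; 1133378248346922788210 < 1180591620717411303424? YES
  n = 911: C(911, 9) = 1144686900492291197405; 1144686900492291197405 < 1180591620717411303424? YES
  n = 912: C(912, 9) = 1156095740032081475120; 1156095740032081475120 < 1180591620717411303424? YES
  n = 913: C(913, 9) = 1167605542753639808390; 1167605542753639808390 < 1180591620717411303424? YES
  n = 914: C(914, 9) = 1179217089587653905932; 1179217089587653905932 < 1180591620717411303424? YES
  n = 915: C(915, 9) = 1190931166636537885130; 1190931166636537885130 < 1180591620717411303424? NO
The largest n with C(n, 9) < 1180591620717411303424 is n = 914 (where E[X] = 294804272396913476483/295147905179352825856 ≈ 0.998836). Hence R_4(9) > 914, i.e. R_4(9) ≥ 915.

Largest n = 914; hence R_4(9) > 914.


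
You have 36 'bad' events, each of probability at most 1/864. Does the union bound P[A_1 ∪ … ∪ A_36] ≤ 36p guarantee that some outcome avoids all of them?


Union bound: P[∪_{i=1}^{36} A_i] ≤ Σ_i P[A_i] ≤ 36·p = 36·(1/864) = 1/24.
Numerically: 1/24 ≈ 0.041667.
Is 1/24 < 1? YES.
Since P[∪ A_i] ≤ 1/24 < 1, the complement has P[∩ A_i^c] ≥ 1 − 1/24 = 23/24 > 0, so some outcome avoids every A_i.

36·p = 1/24 ≈ 0.041667; existence CERTIFIED by the union bound.


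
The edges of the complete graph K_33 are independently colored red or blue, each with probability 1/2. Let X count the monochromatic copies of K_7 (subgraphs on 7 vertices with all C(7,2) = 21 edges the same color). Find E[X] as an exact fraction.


Let X = Σ_S X_S over the C(33, 7) = 4272048 subsets S of size 7, where X_S = 1 if the K_7 on S is monochromatic.
For a fixed S, the K_7 on S has C(7, 2) = 21 edges. P[all 21 edges red] = (1/2)^21, and likewise for blue, so P[monochromatic] = 2·(1/2)^21 = 2^{1 − 21} = 1/1048576.
By linearity of expectation: E[X] = C(33, 7) · 2^{1 − 21} = 4272048 · 1/1048576 = 267003/65536.
Numerically: E[X] ≈ 4.074142.

E[X] = C(33,7)·2^(1−C(7,2)) = 267003/65536 ≈ 4.074142.


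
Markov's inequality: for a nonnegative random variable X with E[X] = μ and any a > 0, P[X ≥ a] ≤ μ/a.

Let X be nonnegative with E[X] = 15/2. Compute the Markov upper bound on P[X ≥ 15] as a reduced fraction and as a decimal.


μ = E[X] = 15/2, a = 15.
Markov: P[X ≥ 15] ≤ μ/a = (15/2)/15 = 1/2.
Numerically: ≈ 0.50000.
(Since a = 15 > μ = 7.50000, the bound 1/2 is < 1 and informative.)

P[X ≥ 15] ≤ 1/2 ≈ 0.50000.


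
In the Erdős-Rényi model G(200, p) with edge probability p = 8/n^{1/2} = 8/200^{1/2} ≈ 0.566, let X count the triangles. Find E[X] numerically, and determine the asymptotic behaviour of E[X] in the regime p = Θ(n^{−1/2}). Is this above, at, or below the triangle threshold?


Number of potential triangles: C(200, 3) = 1313400.
Each occurs with probability p³ ≈ (0.566)³ ≈ 1.81019e-01.
By linearity: E[X] = C(200, 3)·p³ ≈ 1313400 · 1.81019e-01 ≈ 237750.796.
Since α = 1/2 < 1, p = c/n^{1/2} ≫ 1/n is above the triangle threshold p ~ 1/n. Asymptotically E[X] ~ (c³/6)·n^{3(1−α)} = (8³/6)·n^{1.5} → ∞; triangles are abundant w.h.p.

E[X] ≈ 237750.796; in regime p = Θ(1/n^{1/2}) E[X] diverges (above the triangle threshold p ~ 1/n).


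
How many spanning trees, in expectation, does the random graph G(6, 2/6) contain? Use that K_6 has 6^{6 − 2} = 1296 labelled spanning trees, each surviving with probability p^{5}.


K_6 has 6^{6 − 2} = 1296 labelled spanning trees.
For each such spanning tree H, let X_H = 1 if all 5 edges of H are present in G. Then P[X_H = 1] = p^{5} = (1/3)^{5} = 1/243.
By linearity: E[X] = Σ_H E[X_H] = 1296 · p^{5} = 1296 · 1/243 = 16/3.
Numerically: E[X] ≈ 5.33.

E[X] = 1296 · (1/3)^{5} = 16/3 ≈ 5.33.


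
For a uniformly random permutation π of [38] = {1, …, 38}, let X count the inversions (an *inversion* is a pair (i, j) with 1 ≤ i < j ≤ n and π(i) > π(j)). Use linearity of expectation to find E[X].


Write X = Σ X_I over the C(38, 2) = 703 pairs i < j, with X_I the indicator of one inversion.
There are 703 indicators.
For each fixed pair i < j, the values π(i) and π(j) are two distinct elements of {1, …, 38} in uniformly random order; by symmetry P[π(i) > π(j)] = 1/2.
By linearity: E[X] = 703 · (1/2) = C(38, 2) · (1/2) = 703/2 = 703/2 ≈ 351.500.

E[X] = 703/2 = 351.500.


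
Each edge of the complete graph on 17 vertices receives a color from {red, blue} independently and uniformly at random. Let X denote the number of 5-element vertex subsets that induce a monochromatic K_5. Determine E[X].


Let X = Σ_S X_S over the C(17, 5) = 6188 subsets S of size 5, where X_S = 1 if the K_5 on S is monochromatic.
For a fixed S, the K_5 on S has C(5, 2) = 10 edges. P[all 10 edges red] = (1/2)^10, and likewise for blue, so P[monochromatic] = 2·(1/2)^10 = 2^{1 − 10} = 1/512.
By linearity: E[X] = C(17, 5) · 2^{1 − 10} = 6188 · 1/512 = 1547/128.
Numerically: E[X] ≈ 12.08594.

E[X] = C(17,5)·2^(1−C(5,2)) = 1547/128 ≈ 12.08594.


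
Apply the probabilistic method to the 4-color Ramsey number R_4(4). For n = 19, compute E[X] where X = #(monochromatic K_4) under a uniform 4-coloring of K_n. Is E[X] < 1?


E[X] = C(19, 4) · 4^{1 − 6} = 3876 · 4^{−5} = 3876/1024.
As a reduced fraction: E[X] = 969/256 ≈ 3.78516.
Is E[X] < 1? NO.
Since E[X] ≥ 1, the first-moment bound is inconclusive at n = 19; it does NOT by itself certify R_4(4) > 19.

E[X] = 969/256 ≈ 3.78516; E[X] ≥ 1; first-moment method inconclusive here.


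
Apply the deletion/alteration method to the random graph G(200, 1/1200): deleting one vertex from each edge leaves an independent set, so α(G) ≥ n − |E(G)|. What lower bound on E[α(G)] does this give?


E[|E(G)|] = C(200, 2)·p = 19900 · (1/1200) = 199/12.
E[α(G)] ≥ n − E[|E(G)|] = 200 − 199/12 = 2201/12.
Numerically: ≈ 183.41667.
(This is only a lower bound; the true E[α(G)] may be larger.)

E[α(G)] ≥ 2201/12 ≈ 183.41667.


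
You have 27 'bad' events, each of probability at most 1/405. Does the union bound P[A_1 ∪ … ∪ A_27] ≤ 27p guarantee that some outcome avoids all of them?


Union bound: P[∪_{i=1}^{27} A_i] ≤ Σ_i P[A_i] ≤ 27·p = 27·(1/405) = 1/15.
Numerically: 1/15 ≈ 0.0667.
Is 1/15 < 1? YES.
Since P[∪ A_i] ≤ 1/15 < 1, the complement has P[∩ A_i^c] ≥ 1 − 1/15 = 14/15 > 0, so some outcome avoids every A_i.

27·p = 1/15 ≈ 0.0667; existence CERTIFIED by the union bound.


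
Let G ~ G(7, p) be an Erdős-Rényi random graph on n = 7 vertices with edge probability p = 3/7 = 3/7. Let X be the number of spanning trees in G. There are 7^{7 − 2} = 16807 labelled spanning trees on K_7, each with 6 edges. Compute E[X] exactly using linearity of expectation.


K_7 has 7^{7 − 2} = 16807 labelled spanning trees.
For each such spanning tree H, let X_H = 1 if all 6 edges of H are present in G. Then P[X_H = 1] = p^{6} = (3/7)^{6} = 729/117649.
By linearity: E[X] = Σ_H E[X_H] = 16807 · p^{6} = 16807 · 729/117649 = 729/7.
Numerically: E[X] ≈ 104.1.

E[X] = 16807 · (3/7)^{6} = 729/7 ≈ 104.1.


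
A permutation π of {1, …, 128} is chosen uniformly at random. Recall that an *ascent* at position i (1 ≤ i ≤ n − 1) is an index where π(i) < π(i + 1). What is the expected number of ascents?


Write X = Σ X_I over i = 1, …, 127, with X_I the indicator of one ascent.
There are 127 indicators.
For each fixed i, the pair (π(i), π(i+1)) is a uniformly random ordered pair of distinct values from {1, …, 128}; by symmetry P[π(i) < π(i+1)] = 1/2.
By linearity: E[X] = 127 · (1/2) = (128 − 1) · (1/2) = 127/2 ≈ 63.50000.

E[X] = 127/2 = 63.50000.


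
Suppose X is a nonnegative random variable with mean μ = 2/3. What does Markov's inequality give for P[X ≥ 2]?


μ = E[X] = 2/3, a = 2.
Markov: P[X ≥ 2] ≤ μ/a = (2/3)/2 = 1/3.
Numerically: ≈ 0.333.
(Since a = 2 > μ = 0.667, the bound 1/3 is < 1 and informative.)

P[X ≥ 2] ≤ 1/3 ≈ 0.333.


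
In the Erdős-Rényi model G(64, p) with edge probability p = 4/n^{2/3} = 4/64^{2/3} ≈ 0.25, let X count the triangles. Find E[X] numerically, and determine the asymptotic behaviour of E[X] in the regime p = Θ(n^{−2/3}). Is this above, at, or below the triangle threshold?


Number of potential triangles: C(64, 3) = 41664.
Each occurs with probability p³ ≈ (0.25)³ ≈ 1.56250e-02.
By linearity: E[X] = C(64, 3)·p³ ≈ 41664 · 1.56250e-02 ≈ 651.000.
Since α = 2/3 < 1, p = c/n^{2/3} ≫ 1/n is above the triangle threshold p ~ 1/n. Asymptotically E[X] ~ (c³/6)·n^{3(1−α)} = (4³/6)·n^{1} → ∞; triangles are abundant w.h.p.

E[X] ≈ 651.000; in regime p = Θ(1/n^{2/3}) E[X] diverges (above the triangle threshold p ~ 1/n).


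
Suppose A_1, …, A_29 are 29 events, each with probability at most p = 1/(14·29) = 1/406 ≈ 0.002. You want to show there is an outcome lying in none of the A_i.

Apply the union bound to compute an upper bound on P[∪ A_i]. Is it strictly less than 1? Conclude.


Union bound: P[∪_{i=1}^{29} A_i] ≤ Σ_i P[A_i] ≤ 29·p = 29·(1/406) = 1/14.
Numerically: 1/14 ≈ 0.071.
Is 1/14 < 1? YES.
Since P[∪ A_i] ≤ 1/14 < 1, the complement has P[∩ A_i^c] ≥ 1 − 1/14 = 13/14 > 0, so some outcome avoids every A_i.

29·p = 1/14 ≈ 0.071; existence CERTIFIED by the union bound.


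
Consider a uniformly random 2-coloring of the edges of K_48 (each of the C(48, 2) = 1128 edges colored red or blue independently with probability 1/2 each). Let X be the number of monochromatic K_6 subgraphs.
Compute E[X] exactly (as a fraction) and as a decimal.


Let X = Σ_S X_S over the C(48, 6) = 12271512 subsets S of size 6, where X_S = 1 if the K_6 on S is monochromatic.
For a fixed S, the K_6 on S has C(6, 2) = 15 edges. P[all 15 edges red] = (1/2)^15, and likewise for blue, so P[monochromatic] = 2·(1/2)^15 = 2^{1 − 15} = 1/16384.
By linearity of expectation: E[X] = C(48, 6) · 2^{1 − 15} = 12271512 · 1/16384 = 1533939/2048.
Numerically: E[X] ≈ 748.99365.

E[X] = C(48,6)·2^(1−C(6,2)) = 1533939/2048 ≈ 748.99365.


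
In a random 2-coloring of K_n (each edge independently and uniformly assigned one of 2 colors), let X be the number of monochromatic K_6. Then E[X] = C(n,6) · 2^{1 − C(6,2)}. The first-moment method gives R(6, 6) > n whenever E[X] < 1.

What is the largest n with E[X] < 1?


We need C(n, 6) · 2^{1 − 15} < 1, i.e. C(n, 6) < 2^{15 − 1} = 16384.
Check values of n near the boundary:
  n = 13: C(13, 6) = 1716; 1716 < 16384? YES
  n = 14: C(14, 6) = 3003; 3003 < 16384? YES
  n = 15: C(15, 6) = 5005; 5005 < 16384? YES
  n = 16: C(16, 6) = 8008; 8008 < 16384? YES
  n = 17: C(17, 6) = 12376; 12376 < 16384? YES
  n = 18: C(18, 6) = 18564; 18564 < 16384? NO
  n = 19: C(19, 6) = 27132; 27132 < 16384? NO
  n = 20: C(20, 6) = 38760; 38760 < 16384? NO
The largest n with C(n, 6) < 16384 is n = 17 (where E[X] = 1547/2048 ≈ 0.755371). Hence R(6, 6) > 17, i.e. R(6, 6) ≥ 18.

Largest n = 17; hence R(6, 6) > 17.


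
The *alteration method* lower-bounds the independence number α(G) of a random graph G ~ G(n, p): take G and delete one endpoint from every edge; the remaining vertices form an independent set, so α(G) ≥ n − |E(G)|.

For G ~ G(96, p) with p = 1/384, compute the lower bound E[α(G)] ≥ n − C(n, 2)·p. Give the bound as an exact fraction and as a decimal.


E[|E(G)|] = C(96, 2)·p = 4560 · (1/384) = 95/8.
E[α(G)] ≥ n − E[|E(G)|] = 96 − 95/8 = 673/8.
Numerically: ≈ 84.125.
(This is only a lower bound; the true E[α(G)] may be larger.)

E[α(G)] ≥ 673/8 ≈ 84.125.


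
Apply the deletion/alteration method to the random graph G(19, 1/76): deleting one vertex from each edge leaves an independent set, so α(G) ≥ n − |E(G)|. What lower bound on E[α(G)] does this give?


E[|E(G)|] = C(19, 2)·p = 171 · (1/76) = 9/4.
E[α(G)] ≥ n − E[|E(G)|] = 19 − 9/4 = 67/4.
Numerically: ≈ 16.75000.
(This is only a lower bound; the true E[α(G)] may be larger.)

E[α(G)] ≥ 67/4 ≈ 16.75000.


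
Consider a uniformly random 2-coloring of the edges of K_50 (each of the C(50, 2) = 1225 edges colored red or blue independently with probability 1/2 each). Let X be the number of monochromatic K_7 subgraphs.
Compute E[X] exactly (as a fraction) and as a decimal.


Let X = Σ_S X_S over the C(50, 7) = 99884400 subsets S of size 7, where X_S = 1 if the K_7 on S is monochromatic.
For a fixed S, the K_7 on S has C(7, 2) = 21 edges. P[all 21 edges red] = (1/2)^21, and likewise for blue, so P[monochromatic] = 2·(1/2)^21 = 2^{1 − 21} = 1/1048576.
By linearity of expectation: E[X] = C(50, 7) · 2^{1 − 21} = 99884400 · 1/1048576 = 6242775/65536.
Numerically: E[X] ≈ 95.257187.

E[X] = C(50,7)·2^(1−C(7,2)) = 6242775/65536 ≈ 95.257187.


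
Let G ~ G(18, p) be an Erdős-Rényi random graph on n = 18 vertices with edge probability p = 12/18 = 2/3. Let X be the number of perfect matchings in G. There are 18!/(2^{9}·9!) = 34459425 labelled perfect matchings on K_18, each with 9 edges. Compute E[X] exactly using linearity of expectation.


K_18 has 18!/(2^{9}·9!) = 34459425 labelled perfect matchings.
For each such perfect matching H, let X_H = 1 if all 9 edges of H are present in G. Then P[X_H = 1] = p^{9} = (2/3)^{9} = 512/19683.
By linearity of expectation: E[X] = Σ_H E[X_H] = 34459425 · p^{9} = 34459425 · 512/19683 = 217817600/243.
Numerically: E[X] ≈ 8.96e+05.

E[X] = 34459425 · (2/3)^{9} = 217817600/243 ≈ 8.96e+05.


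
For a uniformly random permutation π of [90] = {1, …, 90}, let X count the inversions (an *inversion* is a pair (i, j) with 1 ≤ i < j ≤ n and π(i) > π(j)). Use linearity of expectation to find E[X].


Write X = Σ X_I over the C(90, 2) = 4005 pairs i < j, with X_I the indicator of one inversion.
There are 4005 indicators.
For each fixed pair i < j, the values π(i) and π(j) are two distinct elements of {1, …, 90} in uniformly random order; by symmetry P[π(i) > π(j)] = 1/2.
By linearity: E[X] = 4005 · (1/2) = C(90, 2) · (1/2) = 4005/2 = 4005/2 ≈ 2002.5000.

E[X] = 4005/2 = 2002.5000.


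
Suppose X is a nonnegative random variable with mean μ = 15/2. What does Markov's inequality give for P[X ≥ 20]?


μ = E[X] = 15/2, a = 20.
Markov: P[X ≥ 20] ≤ μ/a = (15/2)/20 = 3/8.
Numerically: ≈ 0.375000.
(Since a = 20 > μ = 7.500000, the bound 3/8 is < 1 and informative.)

P[X ≥ 20] ≤ 3/8 ≈ 0.375000.


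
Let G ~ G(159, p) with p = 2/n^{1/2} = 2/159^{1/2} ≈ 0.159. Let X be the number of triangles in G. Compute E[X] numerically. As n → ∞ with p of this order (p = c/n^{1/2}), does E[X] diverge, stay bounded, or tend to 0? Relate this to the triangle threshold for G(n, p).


Number of potential triangles: C(159, 3) = 657359.
Each occurs with probability p³ ≈ (0.159)³ ≈ 3.99020e-03.
By linearity: E[X] = C(159, 3)·p³ ≈ 657359 · 3.99020e-03 ≈ 2622.992.
Since α = 1/2 < 1, p = c/n^{1/2} ≫ 1/n is above the triangle threshold p ~ 1/n. Asymptotically E[X] ~ (c³/6)·n^{3(1−α)} = (2³/6)·n^{1.5} → ∞; triangles are abundant w.h.p.

E[X] ≈ 2622.992; in regime p = Θ(1/n^{1/2}) E[X] diverges (above the triangle threshold p ~ 1/n).


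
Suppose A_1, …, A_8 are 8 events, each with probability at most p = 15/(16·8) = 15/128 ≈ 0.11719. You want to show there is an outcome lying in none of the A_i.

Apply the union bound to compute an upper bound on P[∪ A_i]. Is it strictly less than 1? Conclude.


Union bound: P[∪_{i=1}^{8} A_i] ≤ Σ_i P[A_i] ≤ 8·p = 8·(15/128) = 15/16.
Numerically: 15/16 ≈ 0.93750.
Is 15/16 < 1? YES.
Since P[∪ A_i] ≤ 15/16 < 1, the complement has P[∩ A_i^c] ≥ 1 − 15/16 = 1/16 > 0, so some outcome avoids every A_i.

8·p = 15/16 ≈ 0.93750; existence CERTIFIED by the union bound.


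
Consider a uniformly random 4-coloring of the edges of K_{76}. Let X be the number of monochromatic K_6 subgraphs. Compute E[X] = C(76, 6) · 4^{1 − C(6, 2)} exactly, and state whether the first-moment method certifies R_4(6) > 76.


E[X] = C(76, 6) · 4^{1 − 15} = 218618940 · 4^{−14} = 218618940/268435456.
As a reduced fraction: E[X] = 54654735/67108864 ≈ 0.81442.
Is E[X] < 1? YES.
Since E[X] < 1, there exists a 4-coloring of K_{76} with no monochromatic K_6; hence R_4(6) > 76.

E[X] = 54654735/67108864 ≈ 0.81442; E[X] < 1, so R_4(6) > 76.


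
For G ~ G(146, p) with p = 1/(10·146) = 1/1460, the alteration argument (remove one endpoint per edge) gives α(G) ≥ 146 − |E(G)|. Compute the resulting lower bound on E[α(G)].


E[|E(G)|] = C(146, 2)·p = 10585 · (1/1460) = 29/4.
E[α(G)] ≥ n − E[|E(G)|] = 146 − 29/4 = 555/4.
Numerically: ≈ 138.75000.
(This is only a lower bound; the true E[α(G)] may be larger.)

E[α(G)] ≥ 555/4 ≈ 138.75000.


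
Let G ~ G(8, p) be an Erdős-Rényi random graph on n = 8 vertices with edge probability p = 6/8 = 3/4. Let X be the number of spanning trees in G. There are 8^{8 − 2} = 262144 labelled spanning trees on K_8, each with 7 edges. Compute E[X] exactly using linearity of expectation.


K_8 has 8^{8 − 2} = 262144 labelled spanning trees.
For each such spanning tree H, let X_H = 1 if all 7 edges of H are present in G. Then P[X_H = 1] = p^{7} = (3/4)^{7} = 2187/16384.
Summing the indicators: E[X] = Σ_H E[X_H] = 262144 · p^{7} = 262144 · 2187/16384 = 34992.
Numerically: E[X] ≈ 34992.

E[X] = 262144 · (3/4)^{7} = 34992 ≈ 34992.


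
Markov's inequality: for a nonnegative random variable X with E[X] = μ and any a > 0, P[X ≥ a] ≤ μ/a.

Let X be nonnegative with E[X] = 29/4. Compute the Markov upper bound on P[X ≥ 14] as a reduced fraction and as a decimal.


μ = E[X] = 29/4, a = 14.
Markov: P[X ≥ 14] ≤ μ/a = (29/4)/14 = 29/56.
Numerically: ≈ 0.518.
(Since a = 14 > μ = 7.250, the bound 29/56 is < 1 and informative.)

P[X ≥ 14] ≤ 29/56 ≈ 0.518.


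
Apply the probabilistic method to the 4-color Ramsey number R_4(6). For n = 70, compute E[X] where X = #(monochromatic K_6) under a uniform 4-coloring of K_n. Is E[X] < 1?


E[X] = C(70, 6) · 4^{1 − 15} = 131115985 · 4^{−14} = 131115985/268435456.
As a reduced fraction: E[X] = 131115985/268435456 ≈ 0.4884451.
Is E[X] < 1? YES.
Since E[X] < 1, there exists a 4-coloring of K_{70} with no monochromatic K_6; hence R_4(6) > 70.

E[X] = 131115985/268435456 ≈ 0.4884451; E[X] < 1, so R_4(6) > 70.


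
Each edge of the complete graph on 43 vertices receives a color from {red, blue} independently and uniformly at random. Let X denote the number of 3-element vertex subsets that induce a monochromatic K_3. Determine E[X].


Let X = Σ_S X_S over the C(43, 3) = 12341 subsets S of size 3, where X_S = 1 if the K_3 on S is monochromatic.
For a fixed S, the K_3 on S has C(3, 2) = 3 edges. P[all 3 edges red] = (1/2)^3, and likewise for blue, so P[monochromatic] = 2·(1/2)^3 = 2^{1 − 3} = 1/4.
By linearity of expectation: E[X] = C(43, 3) · 2^{1 − 3} = 12341 · 1/4 = 12341/4.
Numerically: E[X] ≈ 3085.250.

E[X] = C(43,3)·2^(1−C(3,2)) = 12341/4 ≈ 3085.250.


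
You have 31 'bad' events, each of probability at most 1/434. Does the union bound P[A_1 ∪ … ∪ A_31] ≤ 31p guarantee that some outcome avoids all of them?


Union bound: P[∪_{i=1}^{31} A_i] ≤ Σ_i P[A_i] ≤ 31·p = 31·(1/434) = 1/14.
Numerically: 1/14 ≈ 0.0714286.
Is 1/14 < 1? YES.
Since P[∪ A_i] ≤ 1/14 < 1, the complement has P[∩ A_i^c] ≥ 1 − 1/14 = 13/14 > 0, so some outcome avoids every A_i.

31·p = 1/14 ≈ 0.0714286; existence CERTIFIED by the union bound.


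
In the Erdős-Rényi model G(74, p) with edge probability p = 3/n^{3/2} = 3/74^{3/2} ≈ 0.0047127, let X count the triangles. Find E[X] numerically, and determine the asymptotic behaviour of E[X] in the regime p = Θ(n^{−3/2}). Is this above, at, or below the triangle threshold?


Number of potential triangles: C(74, 3) = 64824.
Each occurs with probability p³ ≈ (0.0047127)³ ≈ 1.0466971e-07.
By linearity: E[X] = C(74, 3)·p³ ≈ 64824 · 1.0466971e-07 ≈ 0.00679.
Since α = 3/2 > 1, p = c/n^{3/2} = o(1/n) is below the triangle threshold p ~ 1/n. Asymptotically E[X] ~ (c³/6)·n^{3(1−α)} = (3³/6)·n^{-1.5} → 0, so by Markov's inequality G has no triangles w.h.p.

E[X] ≈ 0.00679; in regime p = Θ(1/n^{3/2}) E[X] tends to 0 (below the triangle threshold p ~ 1/n).


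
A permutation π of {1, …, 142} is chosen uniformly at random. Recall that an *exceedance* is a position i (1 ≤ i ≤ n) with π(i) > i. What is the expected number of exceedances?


Write X = Σ_{i=1}^{142} X_i, where X_i = 1_{π(i) > i}.
For each fixed i, π(i) is uniform over {1, …, 142} (marginal of a uniform permutation), so P[π(i) > i] = (n − i)/n. Summing: Σ_{i=1}^{142} (n − i)/n = (0 + 1 + … + 141)/142 = 142(142 − 1)/(2·142) = (142 − 1)/2.
Hence E[X] = Σ_{i=1}^{142} (142 − i)/142 = 141/2 ≈ 70.500.

E[X] = 141/2 = 70.500.


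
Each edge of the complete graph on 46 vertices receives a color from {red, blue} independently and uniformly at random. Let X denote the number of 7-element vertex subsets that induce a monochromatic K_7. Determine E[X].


Let X = Σ_S X_S over the C(46, 7) = 53524680 subsets S of size 7, where X_S = 1 if the K_7 on S is monochromatic.
For a fixed S, the K_7 on S has C(7, 2) = 21 edges. P[all 21 edges red] = (1/2)^21, and likewise for blue, so P[monochromatic] = 2·(1/2)^21 = 2^{1 − 21} = 1/1048576.
By linearity: E[X] = C(46, 7) · 2^{1 − 21} = 53524680 · 1/1048576 = 6690585/131072.
Numerically: E[X] ≈ 51.0451.

E[X] = C(46,7)·2^(1−C(7,2)) = 6690585/131072 ≈ 51.0451.


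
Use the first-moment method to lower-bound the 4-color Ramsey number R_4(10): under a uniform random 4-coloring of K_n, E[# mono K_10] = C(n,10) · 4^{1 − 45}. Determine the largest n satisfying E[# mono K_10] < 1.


We need C(n, 10) · 4^{1 − 45} < 1, i.e. C(n, 10) < 4^{45 − 1} = 309485009821345068724781056.
Check values of n near the boundary:
  n = 2022: C(2022, 10) = 307870445231474093395937796; 307870445231474093395937796 < 309485009821345068724781056? YES
  n = 2023: C(2023, 10) = 309399856285778485315440716; 309399856285778485315440716 < 309485009821345068724781056? YES
  n = 2024: C(2024, 10) = 310936101848269937576192656; 310936101848269937576192656 < 309485009821345068724781056? NO
  n = 2025: C(2025, 10) = 312479209053472269772600560; 312479209053472269772600560 < 309485009821345068724781056? NO
The largest n with C(n, 10) < 309485009821345068724781056 is n = 2023 (where E[X] = 77349964071444621328860179/77371252455336267181195264 ≈ 0.99972). Hence R_4(10) > 2023, i.e. R_4(10) ≥ 2024.

Largest n = 2023; hence R_4(10) > 2023.


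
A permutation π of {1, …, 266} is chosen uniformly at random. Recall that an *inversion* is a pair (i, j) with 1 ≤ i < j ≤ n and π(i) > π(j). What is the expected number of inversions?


Write X = Σ X_I over the C(266, 2) = 35245 pairs i < j, with X_I the indicator of one inversion.
There are 35245 indicators.
For each fixed pair i < j, the values π(i) and π(j) are two distinct elements of {1, …, 266} in uniformly random order; by symmetry P[π(i) > π(j)] = 1/2.
By linearity: E[X] = 35245 · (1/2) = C(266, 2) · (1/2) = 35245/2 = 35245/2 ≈ 17622.5000.

E[X] = 35245/2 = 17622.5000.


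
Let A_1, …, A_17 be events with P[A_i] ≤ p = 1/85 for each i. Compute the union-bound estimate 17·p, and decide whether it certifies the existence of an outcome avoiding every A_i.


Union bound: P[∪_{i=1}^{17} A_i] ≤ Σ_i P[A_i] ≤ 17·p = 17·(1/85) = 1/5.
Numerically: 1/5 ≈ 0.2000000.
Is 1/5 < 1? YES.
Since P[∪ A_i] ≤ 1/5 < 1, the complement has P[∩ A_i^c] ≥ 1 − 1/5 = 4/5 > 0, so some outcome avoids every A_i.

17·p = 1/5 ≈ 0.2000000; existence CERTIFIED by the union bound.


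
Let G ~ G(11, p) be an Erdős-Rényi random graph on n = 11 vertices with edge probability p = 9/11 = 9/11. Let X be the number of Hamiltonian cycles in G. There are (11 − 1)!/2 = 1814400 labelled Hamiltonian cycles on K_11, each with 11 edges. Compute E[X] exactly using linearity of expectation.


K_11 has (11 − 1)!/2 = 1814400 labelled Hamiltonian cycles.
For each such Hamiltonian cycle H, let X_H = 1 if all 11 edges of H are present in G. Then P[X_H = 1] = p^{11} = (9/11)^{11} = 31381059609/285311670611.
Summing the indicators: E[X] = Σ_H E[X_H] = 1814400 · p^{11} = 1814400 · 31381059609/285311670611 = 56937794554569600/285311670611.
Numerically: E[X] ≈ 199563.

E[X] = 1814400 · (9/11)^{11} = 56937794554569600/285311670611 ≈ 199563.


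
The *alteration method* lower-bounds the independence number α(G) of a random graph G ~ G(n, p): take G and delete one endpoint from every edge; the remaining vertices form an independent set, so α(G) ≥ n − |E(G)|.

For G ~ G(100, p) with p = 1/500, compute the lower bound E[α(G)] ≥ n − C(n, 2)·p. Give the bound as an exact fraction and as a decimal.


E[|E(G)|] = C(100, 2)·p = 4950 · (1/500) = 99/10.
E[α(G)] ≥ n − E[|E(G)|] = 100 − 99/10 = 901/10.
Numerically: ≈ 90.10000.
(This is only a lower bound; the true E[α(G)] may be larger.)

E[α(G)] ≥ 901/10 ≈ 90.10000.


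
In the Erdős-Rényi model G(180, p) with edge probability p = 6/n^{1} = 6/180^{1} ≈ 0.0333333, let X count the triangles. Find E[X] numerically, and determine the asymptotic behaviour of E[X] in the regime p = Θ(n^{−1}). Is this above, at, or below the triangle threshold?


Number of potential triangles: C(180, 3) = 955860.
Each occurs with probability p³ ≈ (0.0333333)³ ≈ 3.70370370e-05.
By linearity: E[X] = C(180, 3)·p³ ≈ 955860 · 3.70370370e-05 ≈ 35.402222.
Here α = 1, so p = 6/n is exactly at the triangle threshold p ~ 1/n. Asymptotically E[X] → c³/6 = 6³/6 = 36 ≈ 36.000000, a bounded constant. In this regime the triangle count is asymptotically Poisson(c³/6).

E[X] ≈ 35.402222; in regime p = Θ(1/n^{1}) E[X] stays bounded (at the triangle threshold p ~ 1/n).


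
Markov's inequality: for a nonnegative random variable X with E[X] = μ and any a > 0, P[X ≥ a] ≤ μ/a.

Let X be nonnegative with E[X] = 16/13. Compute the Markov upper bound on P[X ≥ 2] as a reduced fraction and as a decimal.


μ = E[X] = 16/13, a = 2.
Markov: P[X ≥ 2] ≤ μ/a = (16/13)/2 = 8/13.
Numerically: ≈ 0.615.
(Since a = 2 > μ = 1.231, the bound 8/13 is < 1 and informative.)

P[X ≥ 2] ≤ 8/13 ≈ 0.615.


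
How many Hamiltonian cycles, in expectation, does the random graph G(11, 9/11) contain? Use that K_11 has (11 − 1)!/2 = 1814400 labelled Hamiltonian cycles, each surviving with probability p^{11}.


K_11 has (11 − 1)!/2 = 1814400 labelled Hamiltonian cycles.
For each such Hamiltonian cycle H, let X_H = 1 if all 11 edges of H are present in G. Then P[X_H = 1] = p^{11} = (9/11)^{11} = 31381059609/285311670611.
Summing the indicators: E[X] = Σ_H E[X_H] = 1814400 · p^{11} = 1814400 · 31381059609/285311670611 = 56937794554569600/285311670611.
Numerically: E[X] ≈ 2e+05.

E[X] = 1814400 · (9/11)^{11} = 56937794554569600/285311670611 ≈ 2e+05.


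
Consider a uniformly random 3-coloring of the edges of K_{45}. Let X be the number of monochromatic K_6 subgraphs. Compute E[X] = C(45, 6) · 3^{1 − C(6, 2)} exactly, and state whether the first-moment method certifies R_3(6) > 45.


E[X] = C(45, 6) · 3^{1 − 15} = 8145060 · 3^{−14} = 8145060/4782969.
As a reduced fraction: E[X] = 2715020/1594323 ≈ 1.7029297.
Is E[X] < 1? NO.
Since E[X] ≥ 1, the first-moment bound is inconclusive at n = 45; it does NOT by itself certify R_3(6) > 45.

E[X] = 2715020/1594323 ≈ 1.7029297; E[X] ≥ 1; first-moment method inconclusive here.


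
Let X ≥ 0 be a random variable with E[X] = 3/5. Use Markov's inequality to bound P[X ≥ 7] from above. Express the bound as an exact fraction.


μ = E[X] = 3/5, a = 7.
Markov: P[X ≥ 7] ≤ μ/a = (3/5)/7 = 3/35.
Numerically: ≈ 0.08571.
(Since a = 7 > μ = 0.60000, the bound 3/35 is < 1 and informative.)

P[X ≥ 7] ≤ 3/35 ≈ 0.08571.


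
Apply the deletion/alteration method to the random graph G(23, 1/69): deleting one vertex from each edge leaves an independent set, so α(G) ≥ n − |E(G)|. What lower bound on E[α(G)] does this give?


E[|E(G)|] = C(23, 2)·p = 253 · (1/69) = 11/3.
E[α(G)] ≥ n − E[|E(G)|] = 23 − 11/3 = 58/3.
Numerically: ≈ 19.333333.
(This is only a lower bound; the true E[α(G)] may be larger.)

E[α(G)] ≥ 58/3 ≈ 19.333333.


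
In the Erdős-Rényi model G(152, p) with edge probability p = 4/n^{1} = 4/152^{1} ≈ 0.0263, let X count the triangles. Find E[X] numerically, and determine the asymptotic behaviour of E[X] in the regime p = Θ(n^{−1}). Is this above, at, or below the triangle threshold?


Number of potential triangles: C(152, 3) = 573800.
Each occurs with probability p³ ≈ (0.0263)³ ≈ 1.82242e-05.
By linearity: E[X] = C(152, 3)·p³ ≈ 573800 · 1.82242e-05 ≈ 10.457.
Here α = 1, so p = 4/n is exactly at the triangle threshold p ~ 1/n. Asymptotically E[X] → c³/6 = 4³/6 = 32/3 ≈ 10.667, a bounded constant. In this regime the triangle count is asymptotically Poisson(c³/6).

E[X] ≈ 10.457; in regime p = Θ(1/n^{1}) E[X] stays bounded (at the triangle threshold p ~ 1/n).


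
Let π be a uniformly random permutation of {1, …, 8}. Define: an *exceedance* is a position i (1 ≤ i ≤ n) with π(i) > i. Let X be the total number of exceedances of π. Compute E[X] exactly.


Write X = Σ_{i=1}^{8} X_i, where X_i = 1_{π(i) > i}.
For each fixed i, π(i) is uniform over {1, …, 8} (marginal of a uniform permutation), so P[π(i) > i] = (n − i)/n. Summing: Σ_{i=1}^{8} (n − i)/n = (0 + 1 + … + 7)/8 = 8(8 − 1)/(2·8) = (8 − 1)/2.
Hence E[X] = Σ_{i=1}^{8} (8 − i)/8 = 7/2 ≈ 3.5000.

E[X] = 7/2 = 3.5000.


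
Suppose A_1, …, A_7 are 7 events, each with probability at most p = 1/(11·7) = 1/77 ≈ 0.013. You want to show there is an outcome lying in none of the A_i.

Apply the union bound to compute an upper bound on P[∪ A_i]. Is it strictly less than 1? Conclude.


Union bound: P[∪_{i=1}^{7} A_i] ≤ Σ_i P[A_i] ≤ 7·p = 7·(1/77) = 1/11.
Numerically: 1/11 ≈ 0.091.
Is 1/11 < 1? YES.
Since P[∪ A_i] ≤ 1/11 < 1, the complement has P[∩ A_i^c] ≥ 1 − 1/11 = 10/11 > 0, so some outcome avoids every A_i.

7·p = 1/11 ≈ 0.091; existence CERTIFIED by the union bound.


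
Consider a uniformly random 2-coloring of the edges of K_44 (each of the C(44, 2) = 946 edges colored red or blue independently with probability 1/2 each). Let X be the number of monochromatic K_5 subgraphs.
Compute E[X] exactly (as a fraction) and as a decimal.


Let X = Σ_S X_S over the C(44, 5) = 1086008 subsets S of size 5, where X_S = 1 if the K_5 on S is monochromatic.
For a fixed S, the K_5 on S has C(5, 2) = 10 edges. P[all 10 edges red] = (1/2)^10, and likewise for blue, so P[monochromatic] = 2·(1/2)^10 = 2^{1 − 10} = 1/512.
By linearity of expectation: E[X] = C(44, 5) · 2^{1 − 10} = 1086008 · 1/512 = 135751/64.
Numerically: E[X] ≈ 2121.109375.

E[X] = C(44,5)·2^(1−C(5,2)) = 135751/64 ≈ 2121.109375.


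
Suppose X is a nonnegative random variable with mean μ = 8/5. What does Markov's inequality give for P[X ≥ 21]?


μ = E[X] = 8/5, a = 21.
Markov: P[X ≥ 21] ≤ μ/a = (8/5)/21 = 8/105.
Numerically: ≈ 0.076190.
(Since a = 21 > μ = 1.600000, the bound 8/105 is < 1 and informative.)

P[X ≥ 21] ≤ 8/105 ≈ 0.076190.


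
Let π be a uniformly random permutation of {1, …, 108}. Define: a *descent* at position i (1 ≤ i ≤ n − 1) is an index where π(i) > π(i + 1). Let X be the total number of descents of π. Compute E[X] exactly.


Write X = Σ X_I over i = 1, …, 107, with X_I the indicator of one descent.
There are 107 indicators.
For each fixed i, the pair (π(i), π(i+1)) is a uniformly random ordered pair of distinct values from {1, …, 108}; by symmetry P[π(i) > π(i+1)] = 1/2.
By linearity: E[X] = 107 · (1/2) = (108 − 1) · (1/2) = 107/2 ≈ 53.500.

E[X] = 107/2 = 53.500.


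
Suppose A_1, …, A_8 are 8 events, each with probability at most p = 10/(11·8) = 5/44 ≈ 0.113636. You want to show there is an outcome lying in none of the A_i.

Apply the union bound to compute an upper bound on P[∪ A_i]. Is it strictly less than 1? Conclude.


Union bound: P[∪_{i=1}^{8} A_i] ≤ Σ_i P[A_i] ≤ 8·p = 8·(5/44) = 10/11.
Numerically: 10/11 ≈ 0.909091.
Is 10/11 < 1? YES.
Since P[∪ A_i] ≤ 10/11 < 1, the complement has P[∩ A_i^c] ≥ 1 − 10/11 = 1/11 > 0, so some outcome avoids every A_i.

8·p = 10/11 ≈ 0.909091; existence CERTIFIED by the union bound.


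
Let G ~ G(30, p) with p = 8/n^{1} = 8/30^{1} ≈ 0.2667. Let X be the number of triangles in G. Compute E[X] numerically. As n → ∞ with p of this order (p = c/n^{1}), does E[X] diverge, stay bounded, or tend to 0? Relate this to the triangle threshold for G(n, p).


Number of potential triangles: C(30, 3) = 4060.
Each occurs with probability p³ ≈ (0.2667)³ ≈ 1.896296e-02.
By linearity: E[X] = C(30, 3)·p³ ≈ 4060 · 1.896296e-02 ≈ 76.9896.
Here α = 1, so p = 8/n is exactly at the triangle threshold p ~ 1/n. Asymptotically E[X] → c³/6 = 8³/6 = 256/3 ≈ 85.3333, a bounded constant. In this regime the triangle count is asymptotically Poisson(c³/6).

E[X] ≈ 76.9896; in regime p = Θ(1/n^{1}) E[X] stays bounded (at the triangle threshold p ~ 1/n).


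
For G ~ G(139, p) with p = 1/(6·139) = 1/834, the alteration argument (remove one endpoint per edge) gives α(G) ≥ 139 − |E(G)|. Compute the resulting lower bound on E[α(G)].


E[|E(G)|] = C(139, 2)·p = 9591 · (1/834) = 23/2.
E[α(G)] ≥ n − E[|E(G)|] = 139 − 23/2 = 255/2.
Numerically: ≈ 127.5000.
(This is only a lower bound; the true E[α(G)] may be larger.)

E[α(G)] ≥ 255/2 ≈ 127.5000.


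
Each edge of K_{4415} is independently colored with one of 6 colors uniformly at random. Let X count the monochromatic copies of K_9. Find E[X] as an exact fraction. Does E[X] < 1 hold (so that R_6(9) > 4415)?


E[X] = C(4415, 9) · 6^{1 − 36} = 1742086910069196051229123255 · 6^{−35} = 1742086910069196051229123255/1719070799748422591028658176.
As a reduced fraction: E[X] = 1742086910069196051229123255/1719070799748422591028658176 ≈ 1.013.
Is E[X] < 1? NO.
Since E[X] ≥ 1, the first-moment bound is inconclusive at n = 4415; it does NOT by itself certify R_6(9) > 4415.

E[X] = 1742086910069196051229123255/1719070799748422591028658176 ≈ 1.013; E[X] ≥ 1; first-moment method inconclusive here.


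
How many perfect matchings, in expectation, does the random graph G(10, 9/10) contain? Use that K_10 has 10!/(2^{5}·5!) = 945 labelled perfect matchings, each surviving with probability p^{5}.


K_10 has 10!/(2^{5}·5!) = 945 labelled perfect matchings.
For each such perfect matching H, let X_H = 1 if all 5 edges of H are present in G. Then P[X_H = 1] = p^{5} = (9/10)^{5} = 59049/100000.
By linearity: E[X] = Σ_H E[X_H] = 945 · p^{5} = 945 · 59049/100000 = 11160261/20000.
Numerically: E[X] ≈ 558.

E[X] = 945 · (9/10)^{5} = 11160261/20000 ≈ 558.


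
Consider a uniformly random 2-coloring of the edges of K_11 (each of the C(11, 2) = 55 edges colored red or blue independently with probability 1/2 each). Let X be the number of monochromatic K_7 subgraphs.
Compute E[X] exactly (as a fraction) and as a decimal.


Let X = Σ_S X_S over the C(11, 7) = 330 subsets S of size 7, where X_S = 1 if the K_7 on S is monochromatic.
For a fixed S, the K_7 on S has C(7, 2) = 21 edges. P[all 21 edges red] = (1/2)^21, and likewise for blue, so P[monochromatic] = 2·(1/2)^21 = 2^{1 − 21} = 1/1048576.
By linearity: E[X] = C(11, 7) · 2^{1 − 21} = 330 · 1/1048576 = 165/524288.
Numerically: E[X] ≈ 0.00031.

E[X] = C(11,7)·2^(1−C(7,2)) = 165/524288 ≈ 0.00031.
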